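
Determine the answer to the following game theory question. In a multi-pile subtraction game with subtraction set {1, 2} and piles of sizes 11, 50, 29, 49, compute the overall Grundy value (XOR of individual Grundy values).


Subtraction set: {1, 2}
For this subtraction set, G(n) = n mod 3 (period = max + 1 = 3).
Pile 1 (size 11): G(11) = 11 mod 3 = 2
Pile 2 (size 50): G(50) = 50 mod 3 = 2
Pile 3 (size 29): G(29) = 29 mod 3 = 2
Pile 4 (size 49): G(49) = 49 mod 3 = 1
Total Grundy value = XOR of all: 2 XOR 2 XOR 2 XOR 1 = 3

3


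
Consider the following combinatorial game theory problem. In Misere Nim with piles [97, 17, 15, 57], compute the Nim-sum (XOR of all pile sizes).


We need the XOR (exclusive or) of all pile sizes.
After XOR-ing pile 1 (size 97): 0 XOR 97 = 97
After XOR-ing pile 2 (size 17): 97 XOR 17 = 112
After XOR-ing pile 3 (size 15): 112 XOR 15 = 127
After XOR-ing pile 4 (size 57): 127 XOR 57 = 70
The Nim-value of this position is 70.

70


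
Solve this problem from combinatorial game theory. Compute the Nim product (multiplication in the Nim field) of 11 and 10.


Nim multiplication is bilinear over XOR: (u XOR v) * w = (u*w) XOR (v*w).
So we split each operand into its bit components and XOR the pairwise Nim products.
11 = 1 + 2 + 8 (as XOR of powers of 2).
10 = 2 + 8 (as XOR of powers of 2).
Using the standard Nim-product table on single bits:
  2*2 = 3,   2*4 = 8,   2*8 = 12,
  4*4 = 6,   4*8 = 11,  8*8 = 13,
and  1*x = x (identity), k*l = l*k (commutative).
Pairwise Nim products:
  1 * 2 = 2
  1 * 8 = 8
  2 * 2 = 3
  2 * 8 = 12
  8 * 2 = 12
  8 * 8 = 13
XOR them: 2 XOR 8 XOR 3 XOR 12 XOR 12 XOR 13 = 4.
Result: 11 * 10 = 4 (in Nim).

4


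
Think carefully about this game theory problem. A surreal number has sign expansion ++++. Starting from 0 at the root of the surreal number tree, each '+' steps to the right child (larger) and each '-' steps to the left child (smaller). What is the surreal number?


Sign expansion: ++++
Rule: track bounds (lo, hi), initially (-inf, +inf). On '+', the current value becomes lo and we move to the simplest number in (value, hi): value + 1 if hi = +inf, otherwise the midpoint (value + hi)/2. On '-', the current value becomes hi and we move to value - 1 if lo = -inf, otherwise the midpoint (lo + value)/2.
Start at 0.
Step 1: sign = +, move right. Bounds: (0, +inf). Value = 1
Step 2: sign = +, move right. Bounds: (1, +inf). Value = 2
Step 3: sign = +, move right. Bounds: (2, +inf). Value = 3
Step 4: sign = +, move right. Bounds: (3, +inf). Value = 4
The surreal number with sign expansion ++++ is 4.

4


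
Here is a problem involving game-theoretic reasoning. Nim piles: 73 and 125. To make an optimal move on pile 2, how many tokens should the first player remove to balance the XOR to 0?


Piles: 73 and 125
Current XOR: 73 XOR 125 = 52 (non-zero, so this is an N-position).
To make the XOR zero, we need to find a move that balances the piles.
For pile 2 (size 125): target = 125 XOR 52 = 73
We reduce pile 2 from 125 to 73.
Tokens removed: 125 - 73 = 52
Verification: 73 XOR 73 = 0

52


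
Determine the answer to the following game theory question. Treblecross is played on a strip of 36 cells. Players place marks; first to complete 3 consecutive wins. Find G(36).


Treblecross: place X on empty cells; 3-in-a-row wins.
Playing within two cells of an existing X lets the opponent win at once, so sensible play treats the cells i-2..i+2 around each X as dead. The player left with no safe cell loses, so this is a normal-play take-away game on strips of safe cells.
Placing X at cell i (0-indexed) of a strip of k safe cells leaves independent strips of sizes max(0, i-2) and max(0, k-i-3). Hence G(k) = mex{ G(max(0,i-2)) XOR G(max(0,k-i-3)) : 0 <= i < k }, with G(0) = 0.
G(1): splits (0,0):0^0=0 -> mex({0}) = 1
G(2): splits (0,0):0^0=0 -> mex({0}) = 1
G(3): splits (0,0):0^0=0 -> mex({0}) = 1
G(4): splits (0,1):0^1=1 (0,0):0^0=0 -> mex({0, 1}) = 2
G(5): splits (0,2):0^1=1 (0,1):0^1=1 (0,0):0^0=0 -> mex({0, 1}) = 2
G(6) = mex({1}) = 0
G(7) = mex({0, 1, 2}) = 3
G(8) = mex({0, 1, 2}) = 3
G(9) = mex({0, 2}) = 1
G(10) = mex({0, 2, 3}) = 1
G(11) = mex({0, 3}) = 1
G(12) = mex({1, 3}) = 0
G(13) = mex({0, 1, 2, 3}) = 4
G(14) = mex({0, 1, 2}) = 3
G(15) = mex({0, 1, 2}) = 3
G(16) = mex({0, 1, 2, 4}) = 3
G(17) = mex({0, 1, 3, 4}) = 2
G(18) = mex({0, 1, 3, 4}) = 2
G(19) = mex({0, 1, 3, 5}) = 2
G(20) = mex({0, 1, 2, 3, 5}) = 4
G(21) = mex({0, 1, 2, 3, 5}) = 4
G(22) = mex({1, 2, 6}) = 0
G(23) = mex({0, 1, 2, 3, 4, 6}) = 5
G(24) = mex({0, 1, 2, 3, 4}) = 5
G(25) = mex({0, 1, 3, 4, 7}) = 2
G(26) = mex({0, 1, 3, 4, 5, 7}) = 2
G(27) = mex({0, 1, 3, 5}) = 2
G(28) = mex({0, 1, 2, 5}) = 3
G(29) = mex({0, 1, 2, 4, 5, 6}) = 3
G(30) = mex({1, 2, 4, 6}) = 0
G(31) = mex({0, 1, 2, 3, 4, 6}) = 5
G(32) = mex({1, 2, 3, 4, 7}) = 0
G(33) = mex({0, 3, 7}) = 1
G(34) = mex({0, 2, 3, 5, 7}) = 1
G(35) = mex({0, 2, 3, 5, 6}) = 1
G(36) = mex({0, 1, 2, 5, 6}) = 3
Therefore G(36) = 3.

3


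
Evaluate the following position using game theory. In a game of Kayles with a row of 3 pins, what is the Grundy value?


Kayles: a move removes 1 or 2 adjacent pins from a contiguous row.
Removing pins from a row of k leaves two independent rows (a, b) with a + b = k - 1 (one pin) or a + b = k - 2 (two pins); an end removal gives a = 0.
By Sprague-Grundy, G(k) = mex{ G(a) XOR G(b) } over all these splits. G(0) = 0.
G(1): splits (0,0):0^0=0 -> mex({0}) = 1
G(2): splits (0,1):0^1=1 (0,0):0^0=0 -> mex({0, 1}) = 2
G(3): splits (0,2):0^2=2 (1,1):1^1=0 (0,1):0^1=1 -> mex({0, 1, 2}) = 3
Therefore G(3) = 3.

3


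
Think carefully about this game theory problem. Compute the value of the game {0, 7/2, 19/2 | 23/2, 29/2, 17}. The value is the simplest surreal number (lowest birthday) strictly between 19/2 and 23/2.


Left options: {0, 7/2, 19/2}, max = 19/2
Right options: {23/2, 29/2, 17}, min = 23/2
All options are numbers and max(Left) < min(Right), so by the simplicity theorem the value is the simplest (earliest-born) number strictly between 19/2 and 23/2.
Integers 10 through 11 all lie strictly between 19/2 and 23/2.
Among integers, the simplest (lowest birthday = smallest |n|; 0 is born on day 0, +-n on day n) is 10.
No non-integer in the interval can be simpler: if x is a non-integer in the interval, then floor(x) or ceil(x) also lies in the interval (the interval contains an integer), and both are proper prefixes of x's sign expansion, i.e. born earlier. So the game value is 10.
Game value = 10

10


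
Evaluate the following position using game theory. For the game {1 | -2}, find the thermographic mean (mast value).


Game = {1 | -2}, a switch {a | b} with numbers a > b.
Its thermograph has left wall a - t and right wall b + t, which meet at t = (a - b)/2, where both equal (a + b)/2. So the mast (mean value) is at (a + b)/2.
Mean = (1 + (-2))/2 = -1/2 = -1/2

-1/2


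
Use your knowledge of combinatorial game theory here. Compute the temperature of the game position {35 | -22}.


The game is {35 | -22}, a switch {a | b} with numbers a > b.
Cooling {a | b} by t gives {a - t | b + t}, which stops being hot when a - t = b + t, i.e. at t = (a - b)/2. So the temperature of a switch is (a - b)/2.
Temperature = (Left option - Right option) / 2
= (35 - (-22)) / 2
= 57 / 2
= 57/2

57/2


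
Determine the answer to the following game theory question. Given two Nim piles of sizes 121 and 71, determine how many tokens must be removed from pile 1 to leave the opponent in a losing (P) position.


Piles: 121 and 71
Current XOR: 121 XOR 71 = 62 (non-zero, so this is an N-position).
To make the XOR zero, we need to find a move that balances the piles.
For pile 1 (size 121): target = 121 XOR 62 = 71
We reduce pile 1 from 121 to 71.
Tokens removed: 121 - 71 = 50
Verification: 71 XOR 71 = 0

50


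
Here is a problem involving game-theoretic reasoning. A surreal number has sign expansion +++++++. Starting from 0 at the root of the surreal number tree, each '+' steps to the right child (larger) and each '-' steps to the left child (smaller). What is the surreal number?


Sign expansion: +++++++
Rule: track bounds (lo, hi), initially (-inf, +inf). On '+', the current value becomes lo and we move to the simplest number in (value, hi): value + 1 if hi = +inf, otherwise the midpoint (value + hi)/2. On '-', the current value becomes hi and we move to value - 1 if lo = -inf, otherwise the midpoint (lo + value)/2.
Start at 0.
Step 1: sign = +, move right. Bounds: (0, +inf). Value = 1
Step 2: sign = +, move right. Bounds: (1, +inf). Value = 2
Step 3: sign = +, move right. Bounds: (2, +inf). Value = 3
Step 4: sign = +, move right. Bounds: (3, +inf). Value = 4
Step 5: sign = +, move right. Bounds: (4, +inf). Value = 5
Step 6: sign = +, move right. Bounds: (5, +inf). Value = 6
Step 7: sign = +, move right. Bounds: (6, +inf). Value = 7
The surreal number with sign expansion +++++++ is 7.

7


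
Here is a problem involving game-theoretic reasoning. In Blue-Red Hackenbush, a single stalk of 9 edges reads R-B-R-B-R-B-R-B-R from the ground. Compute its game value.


Edges (from ground): R-B-R-B-R-B-R-B-R
By Berlekamp's sign-expansion rule, a Blue-Red Hackenbush stalk has the value of the surreal number whose sign sequence is the edge sequence with B -> + and R -> -.
Sign sequence: -+-+-+-+-
Trace the sign expansion in the surreal number tree, starting from 0:
Edge 1: R (sign -) -> bounds (-inf, 0), value = -1
Edge 2: B (sign +) -> bounds (-1, 0), value = -1/2
Edge 3: R (sign -) -> bounds (-1, -1/2), value = -3/4
Edge 4: B (sign +) -> bounds (-3/4, -1/2), value = -5/8
Edge 5: R (sign -) -> bounds (-3/4, -5/8), value = -11/16
Edge 6: B (sign +) -> bounds (-11/16, -5/8), value = -21/32
Edge 7: R (sign -) -> bounds (-11/16, -21/32), value = -43/64
Edge 8: B (sign +) -> bounds (-43/64, -21/32), value = -85/128
Edge 9: R (sign -) -> bounds (-43/64, -85/128), value = -171/256
Game value = -171/256

-171/256


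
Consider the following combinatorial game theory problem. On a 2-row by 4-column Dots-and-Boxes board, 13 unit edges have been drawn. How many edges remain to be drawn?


Grid: 2 x 4 boxes, i.e. 3 rows and 5 columns of dots.
Horizontal edges: (rows + 1) * cols = 3 * 4 = 12
Vertical edges: rows * (cols + 1) = 2 * 5 = 10
Total edges: 12 + 10 = 22
Edges drawn: 13
Remaining: 22 - 13 = 9

9


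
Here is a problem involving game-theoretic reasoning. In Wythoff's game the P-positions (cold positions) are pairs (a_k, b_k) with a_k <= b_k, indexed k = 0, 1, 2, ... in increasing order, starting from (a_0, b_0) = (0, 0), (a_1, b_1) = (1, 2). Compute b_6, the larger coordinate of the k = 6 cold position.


By Wythoff's theorem, a_k = floor(k * phi) and b_k = floor(k * phi^2) = a_k + k, where phi = (1 + sqrt(5))/2 is the golden ratio.
phi = (1 + sqrt(5))/2 = 1.618034
phi^2 = phi + 1 = 2.618034
k = 6
k * phi^2 = 6 * 2.618034 = 15.708204
b_6 = floor(k * phi^2) = 15 (check: a_6 + k = 9 + 6 = 15)

15


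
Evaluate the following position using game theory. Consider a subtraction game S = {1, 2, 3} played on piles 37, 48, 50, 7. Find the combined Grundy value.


Subtraction set: {1, 2, 3}
For this subtraction set, G(n) = n mod 4 (period = max + 1 = 4).
Pile 1 (size 37): G(37) = 37 mod 4 = 1
Pile 2 (size 48): G(48) = 48 mod 4 = 0
Pile 3 (size 50): G(50) = 50 mod 4 = 2
Pile 4 (size 7): G(7) = 7 mod 4 = 3
Total Grundy value = XOR of all: 1 XOR 0 XOR 2 XOR 3 = 0

0


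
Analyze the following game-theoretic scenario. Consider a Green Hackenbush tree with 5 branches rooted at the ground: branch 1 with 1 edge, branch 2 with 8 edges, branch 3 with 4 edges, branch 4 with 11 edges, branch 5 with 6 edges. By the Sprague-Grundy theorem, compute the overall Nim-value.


The tree has 5 branches from the ground vertex.
In Green Hackenbush, the Nim-value of a simple path of length k is k.
Branch 1: length 1, Nim-value = 1
Branch 2: length 8, Nim-value = 8
Branch 3: length 4, Nim-value = 4
Branch 4: length 11, Nim-value = 11
Branch 5: length 6, Nim-value = 6
Total Nim-value = XOR of all branch values:
0 XOR 1 = 1
1 XOR 8 = 9
9 XOR 4 = 13
13 XOR 11 = 6
6 XOR 6 = 0
Nim-value of the tree = 0

0


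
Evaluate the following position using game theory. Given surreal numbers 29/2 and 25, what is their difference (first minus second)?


x = 29/2, y = 25
Converting to common denominator: 2
x = 29/2, y = 50/2
x - y = 29/2 - 25 = -21/2

-21/2


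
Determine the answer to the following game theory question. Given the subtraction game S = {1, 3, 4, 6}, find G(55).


The subtraction set is S = {1, 3, 4, 6}.
G(k) = mex{ G(k - s) : s in S, s <= k }. We compute iteratively: G(0) = 0.
G(1) = mex({0}) = 1
G(2) = mex({1}) = 0
G(3) = mex({0}) = 1
G(4) = mex({0, 1}) = 2
G(5) = mex({0, 1, 2}) = 3
G(6) = mex({0, 1, 3}) = 2
G(7) = mex({1, 2}) = 0
G(8) = mex({0, 2, 3}) = 1
G(9) = mex({1, 2, 3}) = 0
G(10) = mex({0, 2}) = 1
G(11) = mex({0, 1, 3}) = 2
G(12) = mex({0, 1, 2}) = 3
Observe that G(7)..G(12) = 0, 1, 0, 1, 2, 3 repeats G(0)..G(5) = 0, 1, 0, 1, 2, 3.
For k >= max(S) = 6, G(k) is determined by the previous 6 values G(k-6)..G(k-1); a window of 6 consecutive values has recurred shifted by 7, so by induction G(k + 7) = G(k) for all k >= 0: the sequence is periodic from the start with period 7.
One period: G(0..6) = 0, 1, 0, 1, 2, 3, 2.
55 mod 7 = 6, so G(55) = G(6) = 2.

2


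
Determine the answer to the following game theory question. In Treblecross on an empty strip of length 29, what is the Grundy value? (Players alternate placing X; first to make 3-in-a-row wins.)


Treblecross: place X on empty cells; 3-in-a-row wins.
Playing within two cells of an existing X lets the opponent win at once, so sensible play treats the cells i-2..i+2 around each X as dead. The player left with no safe cell loses, so this is a normal-play take-away game on strips of safe cells.
Placing X at cell i (0-indexed) of a strip of k safe cells leaves independent strips of sizes max(0, i-2) and max(0, k-i-3). Hence G(k) = mex{ G(max(0,i-2)) XOR G(max(0,k-i-3)) : 0 <= i < k }, with G(0) = 0.
G(1): splits (0,0):0^0=0 -> mex({0}) = 1
G(2): splits (0,0):0^0=0 -> mex({0}) = 1
G(3): splits (0,0):0^0=0 -> mex({0}) = 1
G(4): splits (0,1):0^1=1 (0,0):0^0=0 -> mex({0, 1}) = 2
G(5): splits (0,2):0^1=1 (0,1):0^1=1 (0,0):0^0=0 -> mex({0, 1}) = 2
G(6) = mex({1}) = 0
G(7) = mex({0, 1, 2}) = 3
G(8) = mex({0, 1, 2}) = 3
G(9) = mex({0, 2}) = 1
G(10) = mex({0, 2, 3}) = 1
G(11) = mex({0, 3}) = 1
G(12) = mex({1, 3}) = 0
G(13) = mex({0, 1, 2, 3}) = 4
G(14) = mex({0, 1, 2}) = 3
G(15) = mex({0, 1, 2}) = 3
G(16) = mex({0, 1, 2, 4}) = 3
G(17) = mex({0, 1, 3, 4}) = 2
G(18) = mex({0, 1, 3, 4}) = 2
G(19) = mex({0, 1, 3, 5}) = 2
G(20) = mex({0, 1, 2, 3, 5}) = 4
G(21) = mex({0, 1, 2, 3, 5}) = 4
G(22) = mex({1, 2, 6}) = 0
G(23) = mex({0, 1, 2, 3, 4, 6}) = 5
G(24) = mex({0, 1, 2, 3, 4}) = 5
G(25) = mex({0, 1, 3, 4, 7}) = 2
G(26) = mex({0, 1, 3, 4, 5, 7}) = 2
G(27) = mex({0, 1, 3, 5}) = 2
G(28) = mex({0, 1, 2, 5}) = 3
G(29) = mex({0, 1, 2, 4, 5, 6}) = 3
Therefore G(29) = 3.

3


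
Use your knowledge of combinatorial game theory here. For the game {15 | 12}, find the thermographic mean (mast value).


Game = {15 | 12}, a switch {a | b} with numbers a > b.
Its thermograph has left wall a - t and right wall b + t, which meet at t = (a - b)/2, where both equal (a + b)/2. So the mast (mean value) is at (a + b)/2.
Mean = (15 + (12))/2 = 27/2 = 27/2

27/2


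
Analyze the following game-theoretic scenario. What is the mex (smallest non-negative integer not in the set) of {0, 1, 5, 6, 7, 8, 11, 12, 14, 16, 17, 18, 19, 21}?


Set = {0, 1, 5, 6, 7, 8, 11, 12, 14, 16, 17, 18, 19, 21}
0 is in the set.
1 is in the set.
2 is NOT in the set. This is the mex.
mex = 2

2


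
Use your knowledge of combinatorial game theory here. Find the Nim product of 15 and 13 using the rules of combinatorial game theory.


Nim multiplication is bilinear over XOR: (u XOR v) * w = (u*w) XOR (v*w).
So we split each operand into its bit components and XOR the pairwise Nim products.
15 = 1 + 2 + 4 + 8 (as XOR of powers of 2).
13 = 1 + 4 + 8 (as XOR of powers of 2).
Using the standard Nim-product table on single bits:
  2*2 = 3,   2*4 = 8,   2*8 = 12,
  4*4 = 6,   4*8 = 11,  8*8 = 13,
and  1*x = x (identity), k*l = l*k (commutative).
Pairwise Nim products:
  1 * 1 = 1
  1 * 4 = 4
  1 * 8 = 8
  2 * 1 = 2
  2 * 4 = 8
  2 * 8 = 12
  4 * 1 = 4
  4 * 4 = 6
  4 * 8 = 11
  8 * 1 = 8
  8 * 4 = 11
  8 * 8 = 13
XOR them: 1 XOR 4 XOR 8 XOR 2 XOR 8 XOR 12 XOR 4 XOR 6 XOR 11 XOR 8 XOR 11 XOR 13 = 12.
Result: 15 * 13 = 12 (in Nim).

12


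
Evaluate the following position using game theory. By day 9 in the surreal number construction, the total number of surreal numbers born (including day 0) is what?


Day 0: {|} = 0 is born. Count = 1.
Day n: the number of surreal numbers born by day n is 2^(n+1) - 1.
By day 0: 2^1 - 1 = 1
By day 1: 2^2 - 1 = 3
By day 2: 2^3 - 1 = 7
By day 3: 2^4 - 1 = 15
By day 4: 2^5 - 1 = 31
By day 5: 2^6 - 1 = 63
By day 6: 2^7 - 1 = 127
By day 7: 2^8 - 1 = 255
By day 8: 2^9 - 1 = 511
By day 9: 2^10 - 1 = 1023
By day 9: 1023 surreal numbers.

1023


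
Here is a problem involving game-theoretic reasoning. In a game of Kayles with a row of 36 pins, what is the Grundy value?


Kayles: a move removes 1 or 2 adjacent pins from a contiguous row.
Removing pins from a row of k leaves two independent rows (a, b) with a + b = k - 1 (one pin) or a + b = k - 2 (two pins); an end removal gives a = 0.
By Sprague-Grundy, G(k) = mex{ G(a) XOR G(b) } over all these splits. G(0) = 0.
G(1): splits (0,0):0^0=0 -> mex({0}) = 1
G(2): splits (0,1):0^1=1 (0,0):0^0=0 -> mex({0, 1}) = 2
G(3): splits (0,2):0^2=2 (1,1):1^1=0 (0,1):0^1=1 -> mex({0, 1, 2}) = 3
G(4): splits (0,3):0^3=3 (1,2):1^2=3 (0,2):0^2=2 (1,1):1^1=0 -> mex({0, 2, 3}) = 1
G(5): splits (0,4):0^1=1 (1,3):1^3=2 (2,2):2^2=0 (0,3):0^3=3 (1,2):1^2=3 -> mex({0, 1, 2, 3}) = 4
G(6) = mex({0, 1, 2, 4}) = 3
G(7) = mex({0, 1, 3, 4, 5}) = 2
G(8) = mex({0, 2, 3, 5, 6}) = 1
G(9) = mex({0, 1, 2, 3, 6, 7}) = 4
G(10) = mex({0, 1, 3, 4, 5, 7}) = 2
G(11) = mex({0, 1, 2, 3, 4, 5}) = 6
G(12) = mex({0, 1, 2, 3, 5, 6, 7}) = 4
G(13) = mex({0, 2, 3, 4, 6, 7}) = 1
G(14) = mex({0, 1, 4, 5, 6, 7}) = 2
G(15) = mex({0, 1, 2, 3, 4, 5, 6}) = 7
G(16) = mex({0, 2, 3, 5, 6, 7}) = 1
G(17) = mex({0, 1, 2, 3, 5, 6, 7}) = 4
G(18) = mex({0, 1, 2, 4, 5, 6}) = 3
G(19) = mex({0, 1, 3, 4, 5, 7}) = 2
G(20) = mex({0, 2, 3, 4, 5, 6, 7}) = 1
G(21) = mex({0, 1, 2, 3, 5, 6, 7}) = 4
G(22) = mex({0, 1, 2, 3, 4, 5, 7}) = 6
G(23) = mex({0, 1, 2, 3, 4, 5, 6}) = 7
G(24) = mex({0, 1, 2, 3, 5, 6, 7}) = 4
G(25) = mex({0, 2, 3, 4, 6, 7}) = 1
G(26) = mex({0, 1, 3, 4, 5, 6, 7}) = 2
G(27) = mex({0, 1, 2, 3, 4, 5, 6, 7}) = 8
G(28) = mex({0, 1, 2, 3, 4, 6, 7, 8}) = 5
G(29) = mex({0, 1, 2, 3, 5, 6, 7, 8, 9}) = 4
G(30) = mex({0, 1, 2, 3, 4, 5, 6, 9, 10}) = 7
G(31) = mex({0, 1, 3, 4, 5, 7, 10, 11}) = 2
G(32) = mex({0, 2, 3, 4, 5, 6, 7, 9, 11}) = 1
G(33) = mex({0, 1, 2, 3, 4, 5, 6, 7, 9, 12}) = 8
G(34) = mex({0, 1, 2, 3, 4, 5, 7, 8, 11, 12}) = 6
G(35) = mex({0, 1, 2, 3, 4, 5, 6, 8, 9, 10, 11}) = 7
G(36) = mex({0, 1, 2, 3, 5, 6, 7, 9, 10}) = 4
Therefore G(36) = 4.

4


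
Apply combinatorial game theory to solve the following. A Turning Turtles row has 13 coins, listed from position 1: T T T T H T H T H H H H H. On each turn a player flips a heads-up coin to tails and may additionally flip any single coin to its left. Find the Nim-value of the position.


Coins: T T T T H T H T H H H H H
Key fact: a single head at position k behaves exactly like a Nim heap of size k (turning it to T and optionally flipping a coin at j < k corresponds to moving the heap from k to j, or to 0), and heads combine as a disjunctive sum (two heads at the same place would cancel, matching j XOR j = 0). So the Nim-value is the XOR of the 1-indexed positions of the heads.
Face-up positions (1-indexed): [5, 7, 9, 10, 11, 12, 13]
XOR 0 with 5: 0 XOR 5 = 5
XOR 5 with 7: 5 XOR 7 = 2
XOR 2 with 9: 2 XOR 9 = 11
XOR 11 with 10: 11 XOR 10 = 1
XOR 1 with 11: 1 XOR 11 = 10
XOR 10 with 12: 10 XOR 12 = 6
XOR 6 with 13: 6 XOR 13 = 11
Nim-value = 11

11


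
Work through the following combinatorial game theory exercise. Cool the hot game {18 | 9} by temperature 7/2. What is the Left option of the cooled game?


Original game: {18 | 9} (a switch {a | b} with a > b).
Cooling by t (for t below the temperature (a - b)/2 = 9/2) taxes each move by t: {a | b} cooled by t is {a - t | b + t}.
Cooling amount: t = 7/2
Cooled Left option: 18 - 7/2 = 29/2
Cooled Right option: 9 + 7/2 = 25/2
Cooled game: {29/2 | 25/2}
Left option = 29/2

29/2


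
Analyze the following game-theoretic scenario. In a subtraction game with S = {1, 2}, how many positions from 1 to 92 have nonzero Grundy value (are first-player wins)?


Subtraction set S = {1, 2}, so G(n) = n mod 3.
G(n) = 0 when n is a multiple of 3.
Multiples of 3 in [1, 92]: 30
N-positions (nonzero Grundy) = 92 - 30 = 62

62


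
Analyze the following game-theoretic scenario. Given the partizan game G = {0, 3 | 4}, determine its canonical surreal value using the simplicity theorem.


Left options: {0, 3}, max = 3
Right options: {4}, min = 4
All options are numbers and max(Left) < min(Right), so by the simplicity theorem the value is the simplest (earliest-born) number strictly between 3 and 4.
No integer lies strictly between 3 and 4, so the value is the dyadic rational m/2^k in the interval with the smallest k (then m odd); search k = 1, 2, ...:
Denominator 2: 7/2 lies strictly between 3 and 4 -- found.
The simplest number in the interval is 7/2.
Game value = 7/2

7/2


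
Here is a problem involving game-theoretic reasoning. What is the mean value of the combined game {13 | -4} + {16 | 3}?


G1 = {13 | -4}, G2 = {16 | 3}
Each is a switch {a | b} with numbers a > b; its mean value is (a + b)/2, and mean value is additive over game sums: m(G1 + G2) = m(G1) + m(G2).
Mean of G1 = (13 + (-4))/2 = 9/2 = 9/2
Mean of G2 = (16 + (3))/2 = 19/2 = 19/2
Mean of G1 + G2 = 9/2 + 19/2 = 14

14


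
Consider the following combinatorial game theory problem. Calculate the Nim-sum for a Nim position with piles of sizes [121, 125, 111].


We need the XOR (exclusive or) of all pile sizes.
After XOR-ing pile 1 (size 121): 0 XOR 121 = 121
After XOR-ing pile 2 (size 125): 121 XOR 125 = 4
After XOR-ing pile 3 (size 111): 4 XOR 111 = 107
The Nim-value of this position is 107.

107


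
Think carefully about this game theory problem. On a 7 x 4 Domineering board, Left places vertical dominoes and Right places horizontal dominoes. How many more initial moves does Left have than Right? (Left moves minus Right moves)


Board is 7 x 4 (rows x cols).
Left (vertical) placements: (rows-1) * cols = 6 * 4 = 24
Right (horizontal) placements: rows * (cols-1) = 7 * 3 = 21
Advantage = Left - Right = 24 - 21 = 3

3


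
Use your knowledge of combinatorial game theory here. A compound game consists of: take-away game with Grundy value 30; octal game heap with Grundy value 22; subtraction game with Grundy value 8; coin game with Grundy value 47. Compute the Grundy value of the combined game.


By the Sprague-Grundy theorem, the Grundy value of a sum of games is the XOR of individual Grundy values.
take-away game: Grundy value = 30. Running XOR: 0 XOR 30 = 30
octal game heap: Grundy value = 22. Running XOR: 30 XOR 22 = 8
subtraction game: Grundy value = 8. Running XOR: 8 XOR 8 = 0
coin game: Grundy value = 47. Running XOR: 0 XOR 47 = 47
The combined Grundy value is 47.

47


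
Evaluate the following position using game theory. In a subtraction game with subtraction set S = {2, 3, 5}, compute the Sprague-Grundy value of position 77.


The subtraction set is S = {2, 3, 5}.
G(k) = mex{ G(k - s) : s in S, s <= k }. We compute iteratively: G(0) = 0.
G(1) = mex({}) = 0
G(2) = mex({0}) = 1
G(3) = mex({0}) = 1
G(4) = mex({0, 1}) = 2
G(5) = mex({0, 1}) = 2
G(6) = mex({0, 1, 2}) = 3
G(7) = mex({1, 2}) = 0
G(8) = mex({1, 2, 3}) = 0
G(9) = mex({0, 2, 3}) = 1
G(10) = mex({0, 2}) = 1
G(11) = mex({0, 1, 3}) = 2
Observe that G(7)..G(11) = 0, 0, 1, 1, 2 repeats G(0)..G(4) = 0, 0, 1, 1, 2.
For k >= max(S) = 5, G(k) is determined by the previous 5 values G(k-5)..G(k-1); a window of 5 consecutive values has recurred shifted by 7, so by induction G(k + 7) = G(k) for all k >= 0: the sequence is periodic from the start with period 7.
One period: G(0..6) = 0, 0, 1, 1, 2, 2, 3.
77 mod 7 = 0, so G(77) = G(0) = 0.

0


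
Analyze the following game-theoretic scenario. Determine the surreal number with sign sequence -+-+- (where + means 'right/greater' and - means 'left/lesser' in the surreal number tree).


Sign expansion: -+-+-
Rule: track bounds (lo, hi), initially (-inf, +inf). On '+', the current value becomes lo and we move to the simplest number in (value, hi): value + 1 if hi = +inf, otherwise the midpoint (value + hi)/2. On '-', the current value becomes hi and we move to value - 1 if lo = -inf, otherwise the midpoint (lo + value)/2.
Start at 0.
Step 1: sign = -, move left. Bounds: (-inf, 0). Value = -1
Step 2: sign = +, move right. Bounds: (-1, 0). Value = -1/2
Step 3: sign = -, move left. Bounds: (-1, -1/2). Value = -3/4
Step 4: sign = +, move right. Bounds: (-3/4, -1/2). Value = -5/8
Step 5: sign = -, move left. Bounds: (-3/4, -5/8). Value = -11/16
The surreal number with sign expansion -+-+- is -11/16.

-11/16


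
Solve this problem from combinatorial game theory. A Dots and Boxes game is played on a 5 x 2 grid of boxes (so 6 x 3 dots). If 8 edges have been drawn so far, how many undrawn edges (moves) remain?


Grid: 5 x 2 boxes, i.e. 6 rows and 3 columns of dots.
Horizontal edges: (rows + 1) * cols = 6 * 2 = 12
Vertical edges: rows * (cols + 1) = 5 * 3 = 15
Total edges: 12 + 15 = 27
Edges drawn: 8
Remaining: 27 - 8 = 19

19


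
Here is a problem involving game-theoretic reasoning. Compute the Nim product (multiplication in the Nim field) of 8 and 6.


Nim multiplication is bilinear over XOR: (u XOR v) * w = (u*w) XOR (v*w).
So we split each operand into its bit components and XOR the pairwise Nim products.
8 = 8 (as XOR of powers of 2).
6 = 2 + 4 (as XOR of powers of 2).
Using the standard Nim-product table on single bits:
  2*2 = 3,   2*4 = 8,   2*8 = 12,
  4*4 = 6,   4*8 = 11,  8*8 = 13,
and  1*x = x (identity), k*l = l*k (commutative).
Pairwise Nim products:
  8 * 2 = 12
  8 * 4 = 11
XOR them: 12 XOR 11 = 7.
Result: 8 * 6 = 7 (in Nim).

7


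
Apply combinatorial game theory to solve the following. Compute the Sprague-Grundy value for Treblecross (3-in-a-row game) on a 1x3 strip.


Treblecross: place X on empty cells; 3-in-a-row wins.
Playing within two cells of an existing X lets the opponent win at once, so sensible play treats the cells i-2..i+2 around each X as dead. The player left with no safe cell loses, so this is a normal-play take-away game on strips of safe cells.
Placing X at cell i (0-indexed) of a strip of k safe cells leaves independent strips of sizes max(0, i-2) and max(0, k-i-3). Hence G(k) = mex{ G(max(0,i-2)) XOR G(max(0,k-i-3)) : 0 <= i < k }, with G(0) = 0.
G(1): splits (0,0):0^0=0 -> mex({0}) = 1
G(2): splits (0,0):0^0=0 -> mex({0}) = 1
G(3): splits (0,0):0^0=0 -> mex({0}) = 1
Therefore G(3) = 1.

1


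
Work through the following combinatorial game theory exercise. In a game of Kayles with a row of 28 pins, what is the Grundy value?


Kayles: a move removes 1 or 2 adjacent pins from a contiguous row.
Removing pins from a row of k leaves two independent rows (a, b) with a + b = k - 1 (one pin) or a + b = k - 2 (two pins); an end removal gives a = 0.
By Sprague-Grundy, G(k) = mex{ G(a) XOR G(b) } over all these splits. G(0) = 0.
G(1): splits (0,0):0^0=0 -> mex({0}) = 1
G(2): splits (0,1):0^1=1 (0,0):0^0=0 -> mex({0, 1}) = 2
G(3): splits (0,2):0^2=2 (1,1):1^1=0 (0,1):0^1=1 -> mex({0, 1, 2}) = 3
G(4): splits (0,3):0^3=3 (1,2):1^2=3 (0,2):0^2=2 (1,1):1^1=0 -> mex({0, 2, 3}) = 1
G(5): splits (0,4):0^1=1 (1,3):1^3=2 (2,2):2^2=0 (0,3):0^3=3 (1,2):1^2=3 -> mex({0, 1, 2, 3}) = 4
G(6) = mex({0, 1, 2, 4}) = 3
G(7) = mex({0, 1, 3, 4, 5}) = 2
G(8) = mex({0, 2, 3, 5, 6}) = 1
G(9) = mex({0, 1, 2, 3, 6, 7}) = 4
G(10) = mex({0, 1, 3, 4, 5, 7}) = 2
G(11) = mex({0, 1, 2, 3, 4, 5}) = 6
G(12) = mex({0, 1, 2, 3, 5, 6, 7}) = 4
G(13) = mex({0, 2, 3, 4, 6, 7}) = 1
G(14) = mex({0, 1, 4, 5, 6, 7}) = 2
G(15) = mex({0, 1, 2, 3, 4, 5, 6}) = 7
G(16) = mex({0, 2, 3, 5, 6, 7}) = 1
G(17) = mex({0, 1, 2, 3, 5, 6, 7}) = 4
G(18) = mex({0, 1, 2, 4, 5, 6}) = 3
G(19) = mex({0, 1, 3, 4, 5, 7}) = 2
G(20) = mex({0, 2, 3, 4, 5, 6, 7}) = 1
G(21) = mex({0, 1, 2, 3, 5, 6, 7}) = 4
G(22) = mex({0, 1, 2, 3, 4, 5, 7}) = 6
G(23) = mex({0, 1, 2, 3, 4, 5, 6}) = 7
G(24) = mex({0, 1, 2, 3, 5, 6, 7}) = 4
G(25) = mex({0, 2, 3, 4, 6, 7}) = 1
G(26) = mex({0, 1, 3, 4, 5, 6, 7}) = 2
G(27) = mex({0, 1, 2, 3, 4, 5, 6, 7}) = 8
G(28) = mex({0, 1, 2, 3, 4, 6, 7, 8}) = 5
Therefore G(28) = 5.

5


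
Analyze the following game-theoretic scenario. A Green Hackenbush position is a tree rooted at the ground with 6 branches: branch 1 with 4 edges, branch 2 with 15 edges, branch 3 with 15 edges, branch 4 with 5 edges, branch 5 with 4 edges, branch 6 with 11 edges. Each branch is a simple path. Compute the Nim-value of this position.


The tree has 6 branches from the ground vertex.
In Green Hackenbush, the Nim-value of a simple path of length k is k.
Branch 1: length 4, Nim-value = 4
Branch 2: length 15, Nim-value = 15
Branch 3: length 15, Nim-value = 15
Branch 4: length 5, Nim-value = 5
Branch 5: length 4, Nim-value = 4
Branch 6: length 11, Nim-value = 11
Total Nim-value = XOR of all branch values:
0 XOR 4 = 4
4 XOR 15 = 11
11 XOR 15 = 4
4 XOR 5 = 1
1 XOR 4 = 5
5 XOR 11 = 14
Nim-value of the tree = 14

14


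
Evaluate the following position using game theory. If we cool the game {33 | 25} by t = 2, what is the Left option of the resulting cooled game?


Original game: {33 | 25} (a switch {a | b} with a > b).
Cooling by t (for t below the temperature (a - b)/2 = 4) taxes each move by t: {a | b} cooled by t is {a - t | b + t}.
Cooling amount: t = 2
Cooled Left option: 33 - 2 = 31
Cooled Right option: 25 + 2 = 27
Cooled game: {31 | 27}
Left option = 31

31


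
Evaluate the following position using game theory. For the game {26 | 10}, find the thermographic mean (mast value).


Game = {26 | 10}, a switch {a | b} with numbers a > b.
Its thermograph has left wall a - t and right wall b + t, which meet at t = (a - b)/2, where both equal (a + b)/2. So the mast (mean value) is at (a + b)/2.
Mean = (26 + (10))/2 = 36/2 = 18

18


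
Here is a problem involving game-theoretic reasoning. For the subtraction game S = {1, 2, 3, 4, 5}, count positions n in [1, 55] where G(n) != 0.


Subtraction set S = {1, 2, 3, 4, 5}, so G(n) = n mod 6.
G(n) = 0 when n is a multiple of 6.
Multiples of 6 in [1, 55]: 9
N-positions (nonzero Grundy) = 55 - 9 = 46

46


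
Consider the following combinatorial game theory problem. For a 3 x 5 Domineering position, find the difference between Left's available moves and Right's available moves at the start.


Board is 3 x 5 (rows x cols).
Left (vertical) placements: (rows-1) * cols = 2 * 5 = 10
Right (horizontal) placements: rows * (cols-1) = 3 * 4 = 12
Advantage = Left - Right = 10 - 12 = -2

-2


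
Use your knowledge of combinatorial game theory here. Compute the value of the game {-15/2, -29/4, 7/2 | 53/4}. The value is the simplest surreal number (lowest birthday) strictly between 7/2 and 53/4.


Left options: {-15/2, -29/4, 7/2}, max = 7/2
Right options: {53/4}, min = 53/4
All options are numbers and max(Left) < min(Right), so by the simplicity theorem the value is the simplest (earliest-born) number strictly between 7/2 and 53/4.
Integers 4 through 13 all lie strictly between 7/2 and 53/4.
Among integers, the simplest (lowest birthday = smallest |n|; 0 is born on day 0, +-n on day n) is 4.
No non-integer in the interval can be simpler: if x is a non-integer in the interval, then floor(x) or ceil(x) also lies in the interval (the interval contains an integer), and both are proper prefixes of x's sign expansion, i.e. born earlier. So the game value is 4.
Game value = 4

4


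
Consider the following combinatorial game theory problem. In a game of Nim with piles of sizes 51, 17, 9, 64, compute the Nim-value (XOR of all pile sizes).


We need the XOR (exclusive or) of all pile sizes.
After XOR-ing pile 1 (size 51): 0 XOR 51 = 51
After XOR-ing pile 2 (size 17): 51 XOR 17 = 34
After XOR-ing pile 3 (size 9): 34 XOR 9 = 43
After XOR-ing pile 4 (size 64): 43 XOR 64 = 107
The Nim-value of this position is 107.

107


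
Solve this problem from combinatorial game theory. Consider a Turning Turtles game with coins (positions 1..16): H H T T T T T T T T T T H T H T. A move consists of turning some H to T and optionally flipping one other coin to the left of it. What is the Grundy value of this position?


Coins: H H T T T T T T T T T T H T H T
Key fact: a single head at position k behaves exactly like a Nim heap of size k (turning it to T and optionally flipping a coin at j < k corresponds to moving the heap from k to j, or to 0), and heads combine as a disjunctive sum (two heads at the same place would cancel, matching j XOR j = 0). So the Nim-value is the XOR of the 1-indexed positions of the heads.
Face-up positions (1-indexed): [1, 2, 13, 15]
XOR 0 with 1: 0 XOR 1 = 1
XOR 1 with 2: 1 XOR 2 = 3
XOR 3 with 13: 3 XOR 13 = 14
XOR 14 with 15: 14 XOR 15 = 1
Nim-value = 1

1


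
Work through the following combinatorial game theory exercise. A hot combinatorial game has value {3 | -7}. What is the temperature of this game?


The game is {3 | -7}, a switch {a | b} with numbers a > b.
Cooling {a | b} by t gives {a - t | b + t}, which stops being hot when a - t = b + t, i.e. at t = (a - b)/2. So the temperature of a switch is (a - b)/2.
Temperature = (Left option - Right option) / 2
= (3 - (-7)) / 2
= 10 / 2
= 5

5


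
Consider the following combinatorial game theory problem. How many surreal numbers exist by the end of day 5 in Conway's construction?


Day 0: {|} = 0 is born. Count = 1.
Day n: the number of surreal numbers born by day n is 2^(n+1) - 1.
By day 0: 2^1 - 1 = 1
By day 1: 2^2 - 1 = 3
By day 2: 2^3 - 1 = 7
By day 3: 2^4 - 1 = 15
By day 4: 2^5 - 1 = 31
By day 5: 2^6 - 1 = 63
By day 5: 63 surreal numbers.

63


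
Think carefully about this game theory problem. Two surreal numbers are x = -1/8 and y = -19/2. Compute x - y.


x = -1/8, y = -19/2
Converting to common denominator: 8
x = -1/8, y = -76/8
x - y = -1/8 - -19/2 = 75/8

75/8


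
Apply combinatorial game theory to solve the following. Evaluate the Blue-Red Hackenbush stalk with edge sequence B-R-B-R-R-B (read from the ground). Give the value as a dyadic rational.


Edges (from ground): B-R-B-R-R-B
By Berlekamp's sign-expansion rule, a Blue-Red Hackenbush stalk has the value of the surreal number whose sign sequence is the edge sequence with B -> + and R -> -.
Sign sequence: +-+--+
Trace the sign expansion in the surreal number tree, starting from 0:
Edge 1: B (sign +) -> bounds (0, +inf), value = 1
Edge 2: R (sign -) -> bounds (0, 1), value = 1/2
Edge 3: B (sign +) -> bounds (1/2, 1), value = 3/4
Edge 4: R (sign -) -> bounds (1/2, 3/4), value = 5/8
Edge 5: R (sign -) -> bounds (1/2, 5/8), value = 9/16
Edge 6: B (sign +) -> bounds (9/16, 5/8), value = 19/32
Game value = 19/32

19/32


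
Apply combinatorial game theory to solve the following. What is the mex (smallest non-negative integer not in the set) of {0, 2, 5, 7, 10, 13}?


Set = {0, 2, 5, 7, 10, 13}
0 is in the set.
1 is NOT in the set. This is the mex.
mex = 1

1


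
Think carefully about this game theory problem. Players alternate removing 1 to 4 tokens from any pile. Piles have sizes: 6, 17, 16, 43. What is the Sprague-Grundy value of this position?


Subtraction set: {1, 2, 3, 4}
For this subtraction set, G(n) = n mod 5 (period = max + 1 = 5).
Pile 1 (size 6): G(6) = 6 mod 5 = 1
Pile 2 (size 17): G(17) = 17 mod 5 = 2
Pile 3 (size 16): G(16) = 16 mod 5 = 1
Pile 4 (size 43): G(43) = 43 mod 5 = 3
Total Grundy value = XOR of all: 1 XOR 2 XOR 1 XOR 3 = 1

1


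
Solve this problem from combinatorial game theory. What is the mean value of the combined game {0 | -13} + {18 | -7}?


G1 = {0 | -13}, G2 = {18 | -7}
Each is a switch {a | b} with numbers a > b; its mean value is (a + b)/2, and mean value is additive over game sums: m(G1 + G2) = m(G1) + m(G2).
Mean of G1 = (0 + (-13))/2 = -13/2 = -13/2
Mean of G2 = (18 + (-7))/2 = 11/2 = 11/2
Mean of G1 + G2 = -13/2 + 11/2 = -1

-1


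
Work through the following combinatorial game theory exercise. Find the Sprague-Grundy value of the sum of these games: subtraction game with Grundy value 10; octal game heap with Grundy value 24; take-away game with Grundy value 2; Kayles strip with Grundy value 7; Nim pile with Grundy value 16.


By the Sprague-Grundy theorem, the Grundy value of a sum of games is the XOR of individual Grundy values.
subtraction game: Grundy value = 10. Running XOR: 0 XOR 10 = 10
octal game heap: Grundy value = 24. Running XOR: 10 XOR 24 = 18
take-away game: Grundy value = 2. Running XOR: 18 XOR 2 = 16
Kayles strip: Grundy value = 7. Running XOR: 16 XOR 7 = 23
Nim pile: Grundy value = 16. Running XOR: 23 XOR 16 = 7
The combined Grundy value is 7.

7


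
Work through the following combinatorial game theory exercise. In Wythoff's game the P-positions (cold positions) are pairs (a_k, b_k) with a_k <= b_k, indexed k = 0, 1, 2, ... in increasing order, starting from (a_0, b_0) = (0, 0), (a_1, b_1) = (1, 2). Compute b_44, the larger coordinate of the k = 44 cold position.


By Wythoff's theorem, a_k = floor(k * phi) and b_k = floor(k * phi^2) = a_k + k, where phi = (1 + sqrt(5))/2 is the golden ratio.
phi = (1 + sqrt(5))/2 = 1.618034
phi^2 = phi + 1 = 2.618034
k = 44
k * phi^2 = 44 * 2.618034 = 115.193496
b_44 = floor(k * phi^2) = 115 (check: a_44 + k = 71 + 44 = 115)

115


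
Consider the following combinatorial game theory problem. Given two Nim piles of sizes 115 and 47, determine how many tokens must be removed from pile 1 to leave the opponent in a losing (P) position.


Piles: 115 and 47
Current XOR: 115 XOR 47 = 92 (non-zero, so this is an N-position).
To make the XOR zero, we need to find a move that balances the piles.
For pile 1 (size 115): target = 115 XOR 92 = 47
We reduce pile 1 from 115 to 47.
Tokens removed: 115 - 47 = 68
Verification: 47 XOR 47 = 0

68


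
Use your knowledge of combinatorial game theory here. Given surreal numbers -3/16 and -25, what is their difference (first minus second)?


x = -3/16, y = -25
Converting to common denominator: 16
x = -3/16, y = -400/16
x - y = -3/16 - -25 = 397/16

397/16


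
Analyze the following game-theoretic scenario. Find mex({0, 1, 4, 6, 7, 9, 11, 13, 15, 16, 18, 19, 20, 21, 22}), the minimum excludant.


Set = {0, 1, 4, 6, 7, 9, 11, 13, 15, 16, 18, 19, 20, 21, 22}
0 is in the set.
1 is in the set.
2 is NOT in the set. This is the mex.
mex = 2

2


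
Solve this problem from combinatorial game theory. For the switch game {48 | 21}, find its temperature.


The game is {48 | 21}, a switch {a | b} with numbers a > b.
Cooling {a | b} by t gives {a - t | b + t}, which stops being hot when a - t = b + t, i.e. at t = (a - b)/2. So the temperature of a switch is (a - b)/2.
Temperature = (Left option - Right option) / 2
= (48 - (21)) / 2
= 27 / 2
= 27/2

27/2


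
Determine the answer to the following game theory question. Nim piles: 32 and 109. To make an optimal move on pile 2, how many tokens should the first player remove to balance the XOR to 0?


Piles: 32 and 109
Current XOR: 32 XOR 109 = 77 (non-zero, so this is an N-position).
To make the XOR zero, we need to find a move that balances the piles.
For pile 2 (size 109): target = 109 XOR 77 = 32
We reduce pile 2 from 109 to 32.
Tokens removed: 109 - 32 = 77
Verification: 32 XOR 32 = 0

77


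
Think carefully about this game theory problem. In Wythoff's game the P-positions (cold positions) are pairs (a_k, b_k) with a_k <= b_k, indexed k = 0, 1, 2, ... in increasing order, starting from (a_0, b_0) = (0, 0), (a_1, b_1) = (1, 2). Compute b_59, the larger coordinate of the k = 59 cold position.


By Wythoff's theorem, a_k = floor(k * phi) and b_k = floor(k * phi^2) = a_k + k, where phi = (1 + sqrt(5))/2 is the golden ratio.
phi = (1 + sqrt(5))/2 = 1.618034
phi^2 = phi + 1 = 2.618034
k = 59
k * phi^2 = 59 * 2.618034 = 154.464005
b_59 = floor(k * phi^2) = 154 (check: a_59 + k = 95 + 59 = 154)

154
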